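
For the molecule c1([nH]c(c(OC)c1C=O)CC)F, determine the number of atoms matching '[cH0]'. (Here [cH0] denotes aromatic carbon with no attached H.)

4

The query [cH0] means: aromatic carbon with no attached hydrogen (substituted or ring-fusion).
Check the 12 heavy atoms by environment: 1× n (aromatic, H1) → no; 4× c (aromatic, H0) → match; 1× C (H2) → no; 2× C (H3) → no; 1× F (H0) → no; 1× C (H1) → no; 2× O (H0) → no.
That gives 4 matching atoms.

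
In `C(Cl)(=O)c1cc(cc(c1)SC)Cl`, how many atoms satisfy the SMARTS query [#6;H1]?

3

Check the 12 heavy atoms by environment: 3× c (aromatic, H0) → no; 3× c (aromatic, H1) → match; 2× Cl (H0) → no; 1× C (H0) → no; 1× O (H0) → no; 1× S (H0) → no; 1× C (H3) → no.
That gives 3 matching atoms.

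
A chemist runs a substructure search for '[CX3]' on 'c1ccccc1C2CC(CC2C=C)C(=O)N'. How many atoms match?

3

The query [CX3] means: C with X3: aliphatic carbon with exactly 3 total connections.
Check the 16 heavy atoms by environment: 5× C (X4) → no; 6× c (aromatic, X3) → no; 3× C (X3) → match; 1× O (X1) → no; 1× N (X3) → no.
That gives 3 matching atoms.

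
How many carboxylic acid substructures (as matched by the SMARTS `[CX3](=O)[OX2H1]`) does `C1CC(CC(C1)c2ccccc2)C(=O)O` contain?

1

[CX3](=O)[OX2H1] is the SMARTS for a carboxylic acid: an sp2 carbon double-bonded to O and single-bonded to an -OH oxygen.
Exactly one fragment in the molecule meets all constraints, giving 1 match.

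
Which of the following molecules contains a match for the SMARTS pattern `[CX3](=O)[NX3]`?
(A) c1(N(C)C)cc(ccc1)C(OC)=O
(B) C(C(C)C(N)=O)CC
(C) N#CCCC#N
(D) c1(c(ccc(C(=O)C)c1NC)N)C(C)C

B

[CX3](=O)[NX3] describes a carbonyl carbon bonded to a trivalent nitrogen (an amide).
(A) has a methyl-ester group (-C(=O)OCH3) but the carbonyl is bonded to O, not to an NX3 nitrogen.
(B) contains a primary amide (-C(=O)NH2), which satisfies every atom and bond constraint.
(C) has a nitrile (-C#N) but the nitrile N is NX1 (triple-bonded), not NX3.
(D) has a primary amino group (-NH2) but the -NH2 is not attached to a carbonyl carbon.
So the answer is (B).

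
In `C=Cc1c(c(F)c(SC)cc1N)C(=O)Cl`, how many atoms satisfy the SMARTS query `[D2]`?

3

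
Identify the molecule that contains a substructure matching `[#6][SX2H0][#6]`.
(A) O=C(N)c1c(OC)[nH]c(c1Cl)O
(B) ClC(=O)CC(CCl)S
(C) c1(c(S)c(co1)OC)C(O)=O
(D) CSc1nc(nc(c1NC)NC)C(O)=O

D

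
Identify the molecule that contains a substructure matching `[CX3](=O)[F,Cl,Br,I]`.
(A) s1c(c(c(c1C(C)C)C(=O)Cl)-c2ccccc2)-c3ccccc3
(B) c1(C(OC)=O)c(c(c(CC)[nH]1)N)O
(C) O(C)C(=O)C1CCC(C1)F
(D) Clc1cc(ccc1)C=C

A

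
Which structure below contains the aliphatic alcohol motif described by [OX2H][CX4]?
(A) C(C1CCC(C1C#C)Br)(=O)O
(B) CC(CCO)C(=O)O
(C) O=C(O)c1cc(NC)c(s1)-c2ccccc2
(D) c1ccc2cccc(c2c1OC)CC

B

[OX2H][CX4] describes a hydroxyl oxygen bound to an sp3 (X4) carbon (an aliphatic alcohol).
(A) has a carboxylic acid group (-C(=O)OH) but the -OH is on a CX3 carbonyl carbon, not a CX4 carbon.
(B) contains a hydroxyl group (-OH), which satisfies every atom and bond constraint.
(C) has a carboxylic acid group (-C(=O)OH) but the -OH is on a CX3 carbonyl carbon, not a CX4 carbon.
(D) has a methoxy ether (-OCH3) but the oxygen has H0 (ether), not H1.
So the answer is (B).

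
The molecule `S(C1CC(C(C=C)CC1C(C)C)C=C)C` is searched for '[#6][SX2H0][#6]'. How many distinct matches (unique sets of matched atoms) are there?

[#6][SX2H0][#6] is the SMARTS for a thioether: an aliphatic sulfur bridging two carbons with no H on the sulfur.
Exactly one fragment in the molecule meets all constraints, giving 1 match.

1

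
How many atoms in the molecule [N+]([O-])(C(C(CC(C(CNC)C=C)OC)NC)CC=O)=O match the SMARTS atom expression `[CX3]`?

The query [CX3] means: C with X3: aliphatic carbon with exactly 3 total connections.
Check the 20 heavy atoms by environment: 10× C (X4) → no; 2× N (X3) → no; 3× C (X3) → match; 2× O (X1) → no; 1× N (charge +1, X3) → no; 1× O (charge -1, X1) → no; 1× O (X2) → no.
That gives 3 matching atoms.

3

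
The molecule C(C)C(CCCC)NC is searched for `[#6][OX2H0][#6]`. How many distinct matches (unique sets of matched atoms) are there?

[#6][OX2H0][#6] is the SMARTS for an ether: an aliphatic oxygen bridging two carbons with no H on the oxygen.
No fragment in the molecule satisfies every constraint, giving 0 matches.

0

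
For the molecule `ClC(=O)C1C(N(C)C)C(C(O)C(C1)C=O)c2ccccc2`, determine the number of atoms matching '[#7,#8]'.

4

Check the 21 heavy atoms by environment: 10× C → no; 6× c (aromatic) → no; 3× O → match; 1× Cl → no; 1× N → match.
Summing the matching environments: 3 + 1 = 4 matching atoms.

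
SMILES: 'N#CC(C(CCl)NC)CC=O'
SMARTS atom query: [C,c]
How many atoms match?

7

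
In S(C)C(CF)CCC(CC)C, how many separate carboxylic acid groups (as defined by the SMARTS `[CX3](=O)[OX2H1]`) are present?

0

[CX3](=O)[OX2H1] is the SMARTS for a carboxylic acid: an sp2 carbon double-bonded to O and single-bonded to an -OH oxygen.
No fragment in the molecule satisfies every constraint, giving 0 matches.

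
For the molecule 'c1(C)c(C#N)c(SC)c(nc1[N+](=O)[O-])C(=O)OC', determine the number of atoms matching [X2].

The query [X2] means: any atom with exactly two total connections (bonds + H).
Check the 18 heavy atoms by environment: 1× n (aromatic, X2) → match; 5× c (aromatic, X3) → no; 1× S (X2) → match; 3× C (X4) → no; 1× C (X2) → match; 1× N (X1) → no; 1× N (charge +1, X3) → no; 1× O (charge -1, X1) → no; 2× O (X1) → no; 1× C (X3) → no; 1× O (X2) → match.
Summing the matching environments: 1 + 1 + 1 + 1 = 4 matching atoms.

4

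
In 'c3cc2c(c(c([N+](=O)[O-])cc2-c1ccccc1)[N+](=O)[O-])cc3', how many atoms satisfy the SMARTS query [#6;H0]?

6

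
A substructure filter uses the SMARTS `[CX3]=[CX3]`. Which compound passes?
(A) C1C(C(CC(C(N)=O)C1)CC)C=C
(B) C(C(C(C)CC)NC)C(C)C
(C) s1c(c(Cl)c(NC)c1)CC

[CX3]=[CX3] describes a non-aromatic C=C double bond between two sp2 carbons (an alkene).
(A) contains a vinyl group (-CH=CH2), which satisfies every atom and bond constraint.
(B) has an ethyl group (-CH2CH3) but its C-C bond is a single bond between CX4 carbons, not CX3=CX3.
(C) has an ethyl group (-CH2CH3) but its C-C bond is a single bond between CX4 carbons, not CX3=CX3.
So the answer is (A).

A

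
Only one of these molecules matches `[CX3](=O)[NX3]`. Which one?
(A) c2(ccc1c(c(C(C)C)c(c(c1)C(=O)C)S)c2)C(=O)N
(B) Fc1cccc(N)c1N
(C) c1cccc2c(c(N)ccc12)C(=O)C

A

[CX3](=O)[NX3] describes a carbonyl carbon bonded to a trivalent nitrogen (an amide).
(A) contains a primary amide (-C(=O)NH2), which satisfies every atom and bond constraint.
(B) has a primary amino group (-NH2) but the -NH2 is not attached to a carbonyl carbon.
(C) has a primary amino group (-NH2) but the -NH2 is not attached to a carbonyl carbon.
So the answer is (A).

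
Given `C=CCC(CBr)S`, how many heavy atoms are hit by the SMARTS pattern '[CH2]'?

3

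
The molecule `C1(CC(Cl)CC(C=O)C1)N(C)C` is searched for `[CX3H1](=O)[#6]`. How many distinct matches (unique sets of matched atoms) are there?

1

[CX3H1](=O)[#6] is the SMARTS for an aldehyde: an sp2 carbon with one H, double-bonded to O and single-bonded to carbon.
Exactly one fragment in the molecule meets all constraints, giving 1 match.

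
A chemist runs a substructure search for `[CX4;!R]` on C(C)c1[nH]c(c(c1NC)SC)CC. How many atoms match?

6

The query [CX4;!R] means: aliphatic carbon with four total connections, not in a ring.
Check the 13 heavy atoms by environment: 1× n (aromatic, X3, in 5-ring) → no; 4× c (aromatic, X3, in 5-ring) → no; 1× S (X2, acyclic) → no; 6× C (X4, acyclic) → match; 1× N (X3, acyclic) → no.
That gives 6 matching atoms.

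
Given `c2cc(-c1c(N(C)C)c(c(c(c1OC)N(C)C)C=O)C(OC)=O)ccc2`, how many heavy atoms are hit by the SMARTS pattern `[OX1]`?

2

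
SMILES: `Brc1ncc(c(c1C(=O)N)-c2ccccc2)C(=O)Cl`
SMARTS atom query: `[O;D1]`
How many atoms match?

The query [O;D1] means: aliphatic oxygen bonded to exactly one heavy atom.
Check the 19 heavy atoms by environment: 1× n (aromatic, D2) → no; 5× c (aromatic, D3) → no; 6× c (aromatic, D2) → no; 1× Br (D1) → no; 2× C (D3) → no; 2× O (D1) → match; 1× N (D1) → no; 1× Cl (D1) → no.
That gives 2 matching atoms.

2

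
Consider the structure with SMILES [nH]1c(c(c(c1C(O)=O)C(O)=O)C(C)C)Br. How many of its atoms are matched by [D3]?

7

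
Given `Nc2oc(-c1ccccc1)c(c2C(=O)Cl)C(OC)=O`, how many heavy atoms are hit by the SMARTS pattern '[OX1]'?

2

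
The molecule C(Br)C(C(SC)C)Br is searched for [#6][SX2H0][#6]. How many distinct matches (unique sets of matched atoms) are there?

1

[#6][SX2H0][#6] is the SMARTS for a thioether: an aliphatic sulfur bridging two carbons with no H on the sulfur.
Exactly one fragment in the molecule meets all constraints, giving 1 match.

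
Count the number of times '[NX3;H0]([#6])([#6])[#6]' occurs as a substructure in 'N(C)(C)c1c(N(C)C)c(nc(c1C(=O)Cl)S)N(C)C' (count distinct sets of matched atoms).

3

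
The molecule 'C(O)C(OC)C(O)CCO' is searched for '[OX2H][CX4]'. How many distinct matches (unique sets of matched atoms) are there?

3

[OX2H][CX4] is the SMARTS for an aliphatic alcohol: a hydroxyl oxygen bound to an sp3 (X4) carbon.
The molecule carries 3 separate instances of a hydroxyl group (-OH) meeting every constraint; each maps to a distinct set of atoms, giving 3 matches.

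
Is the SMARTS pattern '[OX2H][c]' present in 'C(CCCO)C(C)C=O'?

The pattern [OX2H][c] describes a hydroxyl oxygen attached to an aromatic carbon — a phenol.
The closest candidate here is a hydroxyl group (-OH), but the -OH is on an aliphatic carbon, not an aromatic c. No other fragment satisfies the full query, so there is no match.

No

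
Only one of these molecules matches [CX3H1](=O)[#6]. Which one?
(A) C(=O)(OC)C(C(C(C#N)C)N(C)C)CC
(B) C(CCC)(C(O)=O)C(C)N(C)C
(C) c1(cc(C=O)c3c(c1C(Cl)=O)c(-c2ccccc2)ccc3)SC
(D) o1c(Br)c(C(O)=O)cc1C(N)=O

C

[CX3H1](=O)[#6] describes an sp2 carbon with one H, double-bonded to O and single-bonded to carbon (an aldehyde).
(A) has a methyl-ester group (-C(=O)OCH3) but the carbonyl carbon has H0, not H1.
(B) has a carboxylic acid group (-C(=O)OH) but the carbonyl carbon has H0 and is bonded to O, not H1.
(C) contains an aldehyde (-CHO), which satisfies every atom and bond constraint.
(D) has a carboxylic acid group (-C(=O)OH) but the carbonyl carbon has H0 and is bonded to O, not H1.
So the answer is (C).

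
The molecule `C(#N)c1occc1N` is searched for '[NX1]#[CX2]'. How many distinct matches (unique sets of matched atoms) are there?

1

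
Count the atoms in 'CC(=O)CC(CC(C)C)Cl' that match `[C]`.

8

The query [C] means: uppercase C matches aliphatic (non-aromatic) carbon only.
Check the 10 heavy atoms by environment: 8× C → match; 1× O → no; 1× Cl → no.
That gives 8 matching atoms.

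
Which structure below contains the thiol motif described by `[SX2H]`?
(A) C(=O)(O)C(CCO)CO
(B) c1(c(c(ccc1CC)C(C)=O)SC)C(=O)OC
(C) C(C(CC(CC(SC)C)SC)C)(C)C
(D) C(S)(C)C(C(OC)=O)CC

D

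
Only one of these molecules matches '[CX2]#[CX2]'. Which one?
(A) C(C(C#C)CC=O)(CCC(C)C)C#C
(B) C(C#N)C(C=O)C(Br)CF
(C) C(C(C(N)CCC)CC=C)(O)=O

A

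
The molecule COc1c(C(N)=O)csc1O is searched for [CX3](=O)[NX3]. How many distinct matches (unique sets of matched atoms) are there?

[CX3](=O)[NX3] is the SMARTS for an amide: a carbonyl carbon bonded to a trivalent nitrogen.
Exactly one fragment in the molecule meets all constraints, giving 1 match.

1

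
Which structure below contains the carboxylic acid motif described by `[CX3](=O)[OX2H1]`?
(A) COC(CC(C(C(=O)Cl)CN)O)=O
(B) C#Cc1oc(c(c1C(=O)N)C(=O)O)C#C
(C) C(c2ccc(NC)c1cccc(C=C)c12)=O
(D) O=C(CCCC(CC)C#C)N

B

[CX3](=O)[OX2H1] describes an sp2 carbon double-bonded to O and single-bonded to an -OH oxygen (a carboxylic acid).
(A) has a methyl-ester group (-C(=O)OCH3) but the singly-bonded O has no H (OX2H0, not OX2H1).
(B) contains a carboxylic acid group (-C(=O)OH), which satisfies every atom and bond constraint.
(C) has an aldehyde (-CHO) but there is no singly-bonded oxygen on the carbonyl carbon.
(D) has a primary amide (-C(=O)NH2) but the carbonyl is bonded to N, not to an -OH oxygen.
So the answer is (B).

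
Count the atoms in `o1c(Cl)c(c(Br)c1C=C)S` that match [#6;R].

Check the 10 heavy atoms by environment: 1× o (aromatic, in 5-ring) → no; 4× c (aromatic, in 5-ring) → match; 2× C (acyclic) → no; 1× Cl (acyclic) → no; 1× S (acyclic) → no; 1× Br (acyclic) → no.
That gives 4 matching atoms.

4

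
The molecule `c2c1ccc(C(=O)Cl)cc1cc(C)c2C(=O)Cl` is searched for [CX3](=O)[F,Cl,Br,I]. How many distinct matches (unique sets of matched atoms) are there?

[CX3](=O)[F,Cl,Br,I] is the SMARTS for an acyl halide: a carbonyl carbon bonded to a halogen.
The molecule carries 2 separate instances of an acyl chloride (-C(=O)Cl) meeting every constraint; each maps to a distinct set of atoms, giving 2 matches.

2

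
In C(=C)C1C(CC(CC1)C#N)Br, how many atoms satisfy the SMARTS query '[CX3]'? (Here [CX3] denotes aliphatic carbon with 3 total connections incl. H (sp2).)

2

The query [CX3] means: C with X3: aliphatic carbon with exactly 3 total connections.
Check the 11 heavy atoms by environment: 6× C (X4) → no; 1× C (X2) → no; 1× N (X1) → no; 2× C (X3) → match; 1× Br (X1) → no.
That gives 2 matching atoms.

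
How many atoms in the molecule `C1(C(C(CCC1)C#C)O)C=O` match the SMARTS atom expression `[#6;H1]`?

5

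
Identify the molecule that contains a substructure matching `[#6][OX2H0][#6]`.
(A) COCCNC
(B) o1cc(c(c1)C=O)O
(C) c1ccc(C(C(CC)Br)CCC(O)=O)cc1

[#6][OX2H0][#6] describes an aliphatic oxygen bridging two carbons with no H on the oxygen (an ether).
(A) contains a methoxy ether (-OCH3), which satisfies every atom and bond constraint.
(B) has a hydroxyl group (-OH) but the oxygen has H1, not H0 bridging two carbons.
(C) has a carboxylic acid group (-C(=O)OH) but the -OH oxygen has H1; the =O is OX1, not OX2.
So the answer is (A).

A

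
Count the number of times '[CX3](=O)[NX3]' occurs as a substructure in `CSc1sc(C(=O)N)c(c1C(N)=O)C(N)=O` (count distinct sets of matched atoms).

3

[CX3](=O)[NX3] is the SMARTS for an amide: a carbonyl carbon bonded to a trivalent nitrogen.
The molecule carries 3 separate instances of a primary amide (-C(=O)NH2) meeting every constraint; each maps to a distinct set of atoms, giving 3 matches.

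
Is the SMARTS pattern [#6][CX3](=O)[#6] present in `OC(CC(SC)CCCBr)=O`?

No

The pattern [#6][CX3](=O)[#6] describes a carbonyl carbon (no H) flanked by two carbons — a ketone.
The closest candidate here is a carboxylic acid group (-C(=O)OH), but one neighbour of the carbonyl carbon is O, not C. No other fragment satisfies the full query, so there is no match.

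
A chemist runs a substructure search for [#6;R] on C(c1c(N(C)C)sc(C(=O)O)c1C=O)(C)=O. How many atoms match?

The query [#6;R] means: carbon that is part of a ring.
Check the 16 heavy atoms by environment: 1× s (aromatic, in 5-ring) → no; 4× c (aromatic, in 5-ring) → match; 6× C (acyclic) → no; 4× O (acyclic) → no; 1× N (acyclic) → no.
That gives 4 matching atoms.

4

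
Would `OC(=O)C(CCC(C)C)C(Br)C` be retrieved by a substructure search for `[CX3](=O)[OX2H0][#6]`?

No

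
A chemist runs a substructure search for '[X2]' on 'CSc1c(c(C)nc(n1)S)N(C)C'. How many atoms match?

4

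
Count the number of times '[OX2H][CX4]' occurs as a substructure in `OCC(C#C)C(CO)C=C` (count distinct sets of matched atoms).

2

[OX2H][CX4] is the SMARTS for an aliphatic alcohol: a hydroxyl oxygen bound to an sp3 (X4) carbon.
The molecule carries 2 separate instances of a hydroxyl group (-OH) meeting every constraint; each maps to a distinct set of atoms, giving 2 matches.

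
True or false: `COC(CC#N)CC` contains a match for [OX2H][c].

The pattern [OX2H][c] describes a hydroxyl oxygen attached to an aromatic carbon — a phenol.
The closest candidate here is a methoxy ether (-OCH3), but the oxygen has H0, not H1. No other fragment satisfies the full query, so there is no match.

False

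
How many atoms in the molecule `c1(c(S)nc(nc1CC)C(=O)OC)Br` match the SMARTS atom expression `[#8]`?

2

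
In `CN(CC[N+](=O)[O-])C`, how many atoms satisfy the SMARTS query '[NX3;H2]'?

0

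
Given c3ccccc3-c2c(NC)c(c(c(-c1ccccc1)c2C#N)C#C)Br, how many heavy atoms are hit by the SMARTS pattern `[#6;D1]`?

The query [#6;D1] means: carbon bonded to exactly one heavy atom.
Check the 25 heavy atoms by environment: 8× c (aromatic, D3) → no; 10× c (aromatic, D2) → no; 2× C (D2) → no; 1× N (D1) → no; 1× Br (D1) → no; 2× C (D1) → match; 1× N (D2) → no.
That gives 2 matching atoms.

2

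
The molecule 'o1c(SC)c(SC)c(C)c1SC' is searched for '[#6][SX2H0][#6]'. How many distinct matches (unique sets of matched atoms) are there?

3

[#6][SX2H0][#6] is the SMARTS for a thioether: an aliphatic sulfur bridging two carbons with no H on the sulfur.
The molecule carries 3 separate instances of a methylthio ether (-SCH3) meeting every constraint; each maps to a distinct set of atoms, giving 3 matches.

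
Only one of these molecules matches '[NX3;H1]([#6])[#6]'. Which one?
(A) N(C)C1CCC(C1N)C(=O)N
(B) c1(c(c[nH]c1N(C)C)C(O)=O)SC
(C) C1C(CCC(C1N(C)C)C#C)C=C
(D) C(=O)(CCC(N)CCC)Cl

[NX3;H1]([#6])[#6] describes a trivalent nitrogen with one H, bonded to two carbons (a secondary amine).
(A) contains an N-methylamino group (-NHCH3), which satisfies every atom and bond constraint.
(B) has a dimethylamino group (-N(CH3)2) but the nitrogen has H0, not H1.
(C) has a dimethylamino group (-N(CH3)2) but the nitrogen has H0, not H1.
(D) has a primary amino group (-NH2) but the nitrogen has H2 and only one carbon neighbour.
So the answer is (A).

A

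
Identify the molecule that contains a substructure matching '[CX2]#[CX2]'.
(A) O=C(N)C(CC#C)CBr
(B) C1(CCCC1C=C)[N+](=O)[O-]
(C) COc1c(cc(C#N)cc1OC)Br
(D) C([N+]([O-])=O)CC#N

A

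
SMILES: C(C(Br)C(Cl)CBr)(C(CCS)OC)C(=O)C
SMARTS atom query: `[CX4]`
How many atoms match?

The query [CX4] means: C with X4: aliphatic carbon with exactly 4 total connections (bonds + H).
Check the 16 heavy atoms by environment: 9× C (X4) → match; 1× O (X2) → no; 2× Br (X1) → no; 1× S (X2) → no; 1× C (X3) → no; 1× O (X1) → no; 1× Cl (X1) → no.
That gives 9 matching atoms.

9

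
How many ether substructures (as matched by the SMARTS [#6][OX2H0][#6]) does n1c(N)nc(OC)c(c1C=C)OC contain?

2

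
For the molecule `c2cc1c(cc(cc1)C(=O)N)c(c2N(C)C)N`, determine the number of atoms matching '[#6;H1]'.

The query [#6;H1] means: any carbon bearing exactly one hydrogen.
Check the 17 heavy atoms by environment: 5× c (aromatic, H0) → no; 5× c (aromatic, H1) → match; 1× C (H0) → no; 1× O (H0) → no; 2× N (H2) → no; 1× N (H0) → no; 2× C (H3) → no.
That gives 5 matching atoms.

5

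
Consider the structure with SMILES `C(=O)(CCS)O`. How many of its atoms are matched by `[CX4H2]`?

2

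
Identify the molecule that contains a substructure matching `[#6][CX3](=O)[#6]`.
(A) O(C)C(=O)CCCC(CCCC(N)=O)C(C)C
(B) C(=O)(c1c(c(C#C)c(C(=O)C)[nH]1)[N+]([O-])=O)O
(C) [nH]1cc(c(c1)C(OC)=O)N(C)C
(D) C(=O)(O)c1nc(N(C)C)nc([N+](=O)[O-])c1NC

B

[#6][CX3](=O)[#6] describes a carbonyl carbon (no H) flanked by two carbons (a ketone).
(A) has a methyl-ester group (-C(=O)OCH3) but one neighbour of the carbonyl carbon is O, not C.
(B) contains an acetyl/ketone group (-C(=O)CH3), which satisfies every atom and bond constraint.
(C) has a methyl-ester group (-C(=O)OCH3) but one neighbour of the carbonyl carbon is O, not C.
(D) has a carboxylic acid group (-C(=O)OH) but one neighbour of the carbonyl carbon is O, not C.
So the answer is (B).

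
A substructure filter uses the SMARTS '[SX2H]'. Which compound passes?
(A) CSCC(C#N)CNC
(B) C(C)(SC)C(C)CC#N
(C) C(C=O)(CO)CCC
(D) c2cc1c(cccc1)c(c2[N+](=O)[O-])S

D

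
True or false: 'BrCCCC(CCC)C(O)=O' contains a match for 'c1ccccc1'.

False

The pattern c1ccccc1 describes six aromatic carbons in a ring — a benzene ring.
The closest candidate here is a methyl group (-CH3), but no six-membered all-carbon aromatic ring is present. No other fragment satisfies the full query, so there is no match.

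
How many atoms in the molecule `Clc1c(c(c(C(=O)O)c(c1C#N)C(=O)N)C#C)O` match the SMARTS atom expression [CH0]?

4

Check the 18 heavy atoms by environment: 6× c (aromatic, H0) → no; 4× C (H0) → match; 1× N (H0) → no; 1× C (H1) → no; 2× O (H0) → no; 2× O (H1) → no; 1× Cl (H0) → no; 1× N (H2) → no.
That gives 4 matching atoms.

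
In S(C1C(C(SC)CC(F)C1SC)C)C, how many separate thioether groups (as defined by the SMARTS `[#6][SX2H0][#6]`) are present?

3

[#6][SX2H0][#6] is the SMARTS for a thioether: an aliphatic sulfur bridging two carbons with no H on the sulfur.
The molecule carries 3 separate instances of a methylthio ether (-SCH3) meeting every constraint; each maps to a distinct set of atoms, giving 3 matches.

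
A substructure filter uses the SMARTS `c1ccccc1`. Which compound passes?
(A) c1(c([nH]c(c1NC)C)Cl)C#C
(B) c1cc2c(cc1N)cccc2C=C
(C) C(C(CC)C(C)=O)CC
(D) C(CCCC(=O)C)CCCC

B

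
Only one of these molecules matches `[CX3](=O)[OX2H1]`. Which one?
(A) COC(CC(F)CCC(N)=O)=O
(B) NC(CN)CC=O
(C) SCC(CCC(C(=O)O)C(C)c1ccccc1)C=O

C

[CX3](=O)[OX2H1] describes an sp2 carbon double-bonded to O and single-bonded to an -OH oxygen (a carboxylic acid).
(A) has a primary amide (-C(=O)NH2) but the carbonyl is bonded to N, not to an -OH oxygen.
(B) has an aldehyde (-CHO) but there is no singly-bonded oxygen on the carbonyl carbon.
(C) contains a carboxylic acid group (-C(=O)OH), which satisfies every atom and bond constraint.
So the answer is (C).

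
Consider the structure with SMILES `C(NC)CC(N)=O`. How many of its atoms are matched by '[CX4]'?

The query [CX4] means: C with X4: aliphatic carbon with exactly 4 total connections (bonds + H).
Check the 7 heavy atoms by environment: 3× C (X4) → match; 2× N (X3) → no; 1× C (X3) → no; 1× O (X1) → no.
That gives 3 matching atoms.

3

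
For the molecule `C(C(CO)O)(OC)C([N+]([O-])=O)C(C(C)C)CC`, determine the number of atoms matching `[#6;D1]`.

4

Check the 17 heavy atoms by environment: 2× C (D2) → no; 5× C (D3) → no; 4× C (D1) → match; 1× O (D2) → no; 1× N (charge +1, D3) → no; 1× O (charge -1, D1) → no; 3× O (D1) → no.
That gives 4 matching atoms.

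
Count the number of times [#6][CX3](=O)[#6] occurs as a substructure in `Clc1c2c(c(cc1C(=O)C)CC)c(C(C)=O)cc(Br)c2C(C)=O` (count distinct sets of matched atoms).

[#6][CX3](=O)[#6] is the SMARTS for a ketone: a carbonyl carbon (no H) flanked by two carbons.
The molecule carries 3 separate instances of an acetyl/ketone group (-C(=O)CH3) meeting every constraint; each maps to a distinct set of atoms, giving 3 matches.

3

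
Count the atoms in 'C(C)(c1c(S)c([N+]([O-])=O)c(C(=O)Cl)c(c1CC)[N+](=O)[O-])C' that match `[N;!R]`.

Check the 21 heavy atoms by environment: 6× c (aromatic, in 6-ring) → no; 6× C (acyclic) → no; 3× O (acyclic) → no; 1× Cl (acyclic) → no; 2× N (charge +1, acyclic) → match; 2× O (charge -1, acyclic) → no; 1× S (acyclic) → no.
That gives 2 matching atoms.

2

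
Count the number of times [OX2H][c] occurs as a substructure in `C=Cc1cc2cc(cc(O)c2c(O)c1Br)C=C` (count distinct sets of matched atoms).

2

[OX2H][c] is the SMARTS for a phenol: a hydroxyl oxygen attached to an aromatic carbon.
The molecule carries 2 separate instances of a hydroxyl group (-OH) meeting every constraint; each maps to a distinct set of atoms, giving 2 matches.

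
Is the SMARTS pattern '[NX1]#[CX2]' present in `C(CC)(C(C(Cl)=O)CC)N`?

No

The pattern [NX1]#[CX2] describes a nitrogen triple-bonded to a two-connected carbon — a nitrile.
The closest candidate here is a primary amino group (-NH2), but the nitrogen is NX3 (three connections), not NX1 triple-bonded. No other fragment satisfies the full query, so there is no match.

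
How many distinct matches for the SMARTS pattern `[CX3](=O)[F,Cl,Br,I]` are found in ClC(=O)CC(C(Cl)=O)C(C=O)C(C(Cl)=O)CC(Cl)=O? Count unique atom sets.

4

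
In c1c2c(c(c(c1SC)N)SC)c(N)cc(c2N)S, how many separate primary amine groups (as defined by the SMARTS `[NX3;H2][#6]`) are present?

[NX3;H2][#6] is the SMARTS for a primary amine: a trivalent nitrogen with two H attached to carbon.
The molecule carries 3 separate instances of a primary amino group (-NH2) meeting every constraint; each maps to a distinct set of atoms, giving 3 matches.

3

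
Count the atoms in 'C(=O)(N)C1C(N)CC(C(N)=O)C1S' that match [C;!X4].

Check the 13 heavy atoms by environment: 5× C (X4) → no; 1× S (X2) → no; 2× C (X3) → match; 2× O (X1) → no; 3× N (X3) → no.
That gives 2 matching atoms.

2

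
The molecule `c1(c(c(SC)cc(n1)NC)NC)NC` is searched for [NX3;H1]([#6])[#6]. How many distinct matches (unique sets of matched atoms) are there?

[NX3;H1]([#6])[#6] is the SMARTS for a secondary amine: a trivalent nitrogen with one H, bonded to two carbons.
The molecule carries 3 separate instances of an N-methylamino group (-NHCH3) meeting every constraint; each maps to a distinct set of atoms, giving 3 matches.

3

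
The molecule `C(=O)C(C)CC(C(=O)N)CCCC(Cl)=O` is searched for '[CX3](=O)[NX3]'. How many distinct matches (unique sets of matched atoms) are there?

[CX3](=O)[NX3] is the SMARTS for an amide: a carbonyl carbon bonded to a trivalent nitrogen.
Exactly one fragment in the molecule meets all constraints, giving 1 match.

1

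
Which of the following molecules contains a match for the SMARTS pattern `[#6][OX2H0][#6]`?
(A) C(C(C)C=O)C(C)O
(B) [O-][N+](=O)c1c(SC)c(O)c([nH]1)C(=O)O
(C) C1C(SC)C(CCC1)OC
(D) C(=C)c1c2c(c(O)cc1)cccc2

[#6][OX2H0][#6] describes an aliphatic oxygen bridging two carbons with no H on the oxygen (an ether).
(A) has a hydroxyl group (-OH) but the oxygen has H1, not H0 bridging two carbons.
(B) has a carboxylic acid group (-C(=O)OH) but the -OH oxygen has H1; the =O is OX1, not OX2.
(C) contains a methoxy ether (-OCH3), which satisfies every atom and bond constraint.
(D) has a hydroxyl group (-OH) but the oxygen has H1, not H0 bridging two carbons.
So the answer is (C).

C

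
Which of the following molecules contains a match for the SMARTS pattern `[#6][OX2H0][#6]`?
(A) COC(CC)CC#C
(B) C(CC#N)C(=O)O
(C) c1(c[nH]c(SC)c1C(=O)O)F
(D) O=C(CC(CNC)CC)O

A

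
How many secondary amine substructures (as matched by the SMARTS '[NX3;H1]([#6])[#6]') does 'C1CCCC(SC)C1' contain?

[NX3;H1]([#6])[#6] is the SMARTS for a secondary amine: a trivalent nitrogen with one H, bonded to two carbons.
No fragment in the molecule satisfies every constraint, giving 0 matches.

0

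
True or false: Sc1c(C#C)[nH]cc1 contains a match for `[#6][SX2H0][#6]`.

False

The pattern [#6][SX2H0][#6] describes an aliphatic sulfur bridging two carbons with no H on the sulfur — a thioether.
The closest candidate here is a thiol (-SH), but the sulfur has H1, not H0 bridging two carbons. No other fragment satisfies the full query, so there is no match.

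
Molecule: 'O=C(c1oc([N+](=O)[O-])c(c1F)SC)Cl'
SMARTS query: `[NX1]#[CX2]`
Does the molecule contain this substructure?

The pattern [NX1]#[CX2] describes a nitrogen triple-bonded to a two-connected carbon — a nitrile.
The closest candidate here is a nitro group (-[N+](=O)[O-]), but there is no C#N triple bond. No other fragment satisfies the full query, so there is no match.

No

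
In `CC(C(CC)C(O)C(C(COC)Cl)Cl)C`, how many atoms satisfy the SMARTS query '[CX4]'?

The query [CX4] means: C with X4: aliphatic carbon with exactly 4 total connections (bonds + H).
Check the 15 heavy atoms by environment: 11× C (X4) → match; 2× Cl (X1) → no; 2× O (X2) → no.
That gives 11 matching atoms.

11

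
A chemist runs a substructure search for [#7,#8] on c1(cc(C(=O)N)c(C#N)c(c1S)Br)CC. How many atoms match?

3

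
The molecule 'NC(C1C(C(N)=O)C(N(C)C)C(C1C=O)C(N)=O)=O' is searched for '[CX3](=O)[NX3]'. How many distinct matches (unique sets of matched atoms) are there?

3

[CX3](=O)[NX3] is the SMARTS for an amide: a carbonyl carbon bonded to a trivalent nitrogen.
The molecule carries 3 separate instances of a primary amide (-C(=O)NH2) meeting every constraint; each maps to a distinct set of atoms, giving 3 matches.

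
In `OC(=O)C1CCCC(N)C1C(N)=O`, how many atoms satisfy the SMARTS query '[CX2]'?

0

Check the 13 heavy atoms by environment: 6× C (X4) → no; 2× C (X3) → no; 2× O (X1) → no; 2× N (X3) → no; 1× O (X2) → no.
No environment satisfies the query, so 0 matching atoms.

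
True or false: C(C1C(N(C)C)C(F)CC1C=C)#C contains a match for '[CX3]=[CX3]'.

The pattern [CX3]=[CX3] describes a non-aromatic C=C double bond between two sp2 carbons — an alkene.
The molecule carries a vinyl group (-CH=CH2), whose atoms satisfy every constraint of the query, so the pattern matches.

True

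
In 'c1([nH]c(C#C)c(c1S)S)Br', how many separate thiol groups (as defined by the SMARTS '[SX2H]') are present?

2

[SX2H] is the SMARTS for a thiol: an aliphatic sulfur with two connections, one being H.
The molecule carries 2 separate instances of a thiol (-SH) meeting every constraint; each maps to a distinct set of atoms, giving 2 matches.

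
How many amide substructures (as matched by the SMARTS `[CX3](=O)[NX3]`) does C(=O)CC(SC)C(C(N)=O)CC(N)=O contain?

2

[CX3](=O)[NX3] is the SMARTS for an amide: a carbonyl carbon bonded to a trivalent nitrogen.
The molecule carries 2 separate instances of a primary amide (-C(=O)NH2) meeting every constraint; each maps to a distinct set of atoms, giving 2 matches.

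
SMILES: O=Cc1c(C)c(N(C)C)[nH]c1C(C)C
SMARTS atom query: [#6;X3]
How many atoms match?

The query [#6;X3] means: any carbon (aromatic or not) with three total connections.
Check the 14 heavy atoms by environment: 1× n (aromatic, X3) → no; 4× c (aromatic, X3) → match; 1× C (X3) → match; 1× O (X1) → no; 1× N (X3) → no; 6× C (X4) → no.
Summing the matching environments: 4 + 1 = 5 matching atoms.

5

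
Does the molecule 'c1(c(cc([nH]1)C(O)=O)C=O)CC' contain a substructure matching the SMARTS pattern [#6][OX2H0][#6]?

The pattern [#6][OX2H0][#6] describes an aliphatic oxygen bridging two carbons with no H on the oxygen — an ether.
The closest candidate here is a carboxylic acid group (-C(=O)OH), but the -OH oxygen has H1; the =O is OX1, not OX2. No other fragment satisfies the full query, so there is no match.

No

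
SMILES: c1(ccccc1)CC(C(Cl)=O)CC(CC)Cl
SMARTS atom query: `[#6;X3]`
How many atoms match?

7

The query [#6;X3] means: any carbon (aromatic or not) with three total connections.
Check the 16 heavy atoms by environment: 6× C (X4) → no; 1× C (X3) → match; 1× O (X1) → no; 2× Cl (X1) → no; 6× c (aromatic, X3) → match.
Summing the matching environments: 1 + 6 = 7 matching atoms.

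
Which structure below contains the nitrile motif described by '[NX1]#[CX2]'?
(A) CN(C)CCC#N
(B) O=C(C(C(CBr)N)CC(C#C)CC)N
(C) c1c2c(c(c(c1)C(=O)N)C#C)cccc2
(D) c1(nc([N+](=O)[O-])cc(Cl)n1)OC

[NX1]#[CX2] describes a nitrogen triple-bonded to a two-connected carbon (a nitrile).
(A) contains a nitrile (-C#N), which satisfies every atom and bond constraint.
(B) has a primary amino group (-NH2) but the nitrogen is NX3 (three connections), not NX1 triple-bonded.
(C) has a primary amide (-C(=O)NH2) but the nitrogen is NX3, not NX1.
(D) has a nitro group (-[N+](=O)[O-]) but there is no C#N triple bond.
So the answer is (A).

A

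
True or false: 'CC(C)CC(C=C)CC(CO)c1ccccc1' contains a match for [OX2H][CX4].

True

The pattern [OX2H][CX4] describes a hydroxyl oxygen bound to an sp3 (X4) carbon — an aliphatic alcohol.
The molecule carries a hydroxyl group (-OH), whose atoms satisfy every constraint of the query, so the pattern matches.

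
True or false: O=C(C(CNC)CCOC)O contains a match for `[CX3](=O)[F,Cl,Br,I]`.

False

The pattern [CX3](=O)[F,Cl,Br,I] describes a carbonyl carbon bonded to a halogen — an acyl halide.
The closest candidate here is a carboxylic acid group (-C(=O)OH), but the carbonyl is bonded to -OH, not to a halogen. No other fragment satisfies the full query, so there is no match.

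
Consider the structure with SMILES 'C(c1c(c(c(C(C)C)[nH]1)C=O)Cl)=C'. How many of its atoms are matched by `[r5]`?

5

Check the 13 heavy atoms by environment: 1× n (aromatic, in 5-ring) → match; 4× c (aromatic, in 5-ring) → match; 6× C (acyclic) → no; 1× O (acyclic) → no; 1× Cl (acyclic) → no.
Summing the matching environments: 1 + 4 = 5 matching atoms.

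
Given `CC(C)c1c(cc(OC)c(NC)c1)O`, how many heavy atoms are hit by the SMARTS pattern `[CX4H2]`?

0

The query [CX4H2] means: sp3 carbon (X4) with exactly two hydrogens.
Check the 14 heavy atoms by environment: 4× c (aromatic, H0, X3) → no; 2× c (aromatic, H1, X3) → no; 1× O (H0, X2) → no; 4× C (H3, X4) → no; 1× O (H1, X2) → no; 1× C (H1, X4) → no; 1× N (H1, X3) → no.
No environment satisfies the query, so 0 matching atoms.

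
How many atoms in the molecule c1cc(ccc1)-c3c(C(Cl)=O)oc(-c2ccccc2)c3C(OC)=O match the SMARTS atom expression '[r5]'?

The query [r5] means: r5 matches atoms in a five-membered ring.
Check the 24 heavy atoms by environment: 1× o (aromatic, in 5-ring) → match; 4× c (aromatic, in 5-ring) → match; 12× c (aromatic, in 6-ring) → no; 3× C (acyclic) → no; 3× O (acyclic) → no; 1× Cl (acyclic) → no.
Summing the matching environments: 1 + 4 = 5 matching atoms.

5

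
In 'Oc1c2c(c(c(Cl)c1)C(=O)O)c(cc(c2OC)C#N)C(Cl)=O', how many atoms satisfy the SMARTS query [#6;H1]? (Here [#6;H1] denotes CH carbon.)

2

The query [#6;H1] means: any carbon bearing exactly one hydrogen.
Check the 22 heavy atoms by environment: 8× c (aromatic, H0) → no; 2× c (aromatic, H1) → match; 3× O (H0) → no; 1× C (H3) → no; 2× O (H1) → no; 3× C (H0) → no; 1× N (H0) → no; 2× Cl (H0) → no.
That gives 2 matching atoms.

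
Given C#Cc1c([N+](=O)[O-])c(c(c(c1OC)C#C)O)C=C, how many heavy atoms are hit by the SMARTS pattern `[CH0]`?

2

The query [CH0] means: aliphatic carbon with no attached hydrogen.
Check the 18 heavy atoms by environment: 6× c (aromatic, H0) → no; 1× O (H1) → no; 2× C (H0) → match; 3× C (H1) → no; 1× N (charge +1, H0) → no; 1× O (charge -1, H0) → no; 2× O (H0) → no; 1× C (H3) → no; 1× C (H2) → no.
That gives 2 matching atoms.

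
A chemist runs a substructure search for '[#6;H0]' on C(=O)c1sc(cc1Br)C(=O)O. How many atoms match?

4

The query [#6;H0] means: any carbon with no attached hydrogen.
Check the 11 heavy atoms by environment: 1× s (aromatic, H0) → no; 3× c (aromatic, H0) → match; 1× c (aromatic, H1) → no; 1× C (H1) → no; 2× O (H0) → no; 1× Br (H0) → no; 1× C (H0) → match; 1× O (H1) → no.
Summing the matching environments: 3 + 1 = 4 matching atoms.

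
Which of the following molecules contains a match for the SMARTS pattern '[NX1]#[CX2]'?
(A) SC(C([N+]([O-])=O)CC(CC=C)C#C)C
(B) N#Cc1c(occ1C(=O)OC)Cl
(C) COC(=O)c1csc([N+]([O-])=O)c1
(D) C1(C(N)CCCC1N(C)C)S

B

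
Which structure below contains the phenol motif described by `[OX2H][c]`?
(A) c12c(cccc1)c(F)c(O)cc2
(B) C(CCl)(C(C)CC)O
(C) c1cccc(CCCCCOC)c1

A

[OX2H][c] describes a hydroxyl oxygen attached to an aromatic carbon (a phenol).
(A) contains a hydroxyl group (-OH), which satisfies every atom and bond constraint.
(B) has a hydroxyl group (-OH) but the -OH is on an aliphatic carbon, not an aromatic c.
(C) has a methoxy ether (-OCH3) but the oxygen has H0, not H1.
So the answer is (A).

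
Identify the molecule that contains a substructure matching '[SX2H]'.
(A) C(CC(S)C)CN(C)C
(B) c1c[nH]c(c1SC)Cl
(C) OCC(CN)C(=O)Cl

A

[SX2H] describes an aliphatic sulfur with two connections, one being H (a thiol).
(A) contains a thiol (-SH), which satisfies every atom and bond constraint.
(B) has a methylthio ether (-SCH3) but the sulfur has H0 (bonded to two carbons), not H1.
(C) has a hydroxyl group (-OH) but it is an -OH, not an -SH.
So the answer is (A).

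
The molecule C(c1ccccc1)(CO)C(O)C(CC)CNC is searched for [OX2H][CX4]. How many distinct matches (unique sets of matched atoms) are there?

2

[OX2H][CX4] is the SMARTS for an aliphatic alcohol: a hydroxyl oxygen bound to an sp3 (X4) carbon.
The molecule carries 2 separate instances of a hydroxyl group (-OH) meeting every constraint; each maps to a distinct set of atoms, giving 2 matches.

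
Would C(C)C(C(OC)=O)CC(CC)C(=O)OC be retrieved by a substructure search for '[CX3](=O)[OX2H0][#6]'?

Yes

The pattern [CX3](=O)[OX2H0][#6] describes a carbonyl carbon bonded to an oxygen that is itself bonded to carbon (no H on that O) — an ester.
The molecule carries a methyl-ester group (-C(=O)OCH3), whose atoms satisfy every constraint of the query, so the pattern matches.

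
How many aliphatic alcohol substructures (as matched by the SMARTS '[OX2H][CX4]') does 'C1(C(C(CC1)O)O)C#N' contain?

[OX2H][CX4] is the SMARTS for an aliphatic alcohol: a hydroxyl oxygen bound to an sp3 (X4) carbon.
The molecule carries 2 separate instances of a hydroxyl group (-OH) meeting every constraint; each maps to a distinct set of atoms, giving 2 matches.

2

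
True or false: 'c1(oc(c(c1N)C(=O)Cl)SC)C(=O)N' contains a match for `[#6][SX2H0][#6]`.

The pattern [#6][SX2H0][#6] describes an aliphatic sulfur bridging two carbons with no H on the sulfur — a thioether.
The molecule carries a methylthio ether (-SCH3), whose atoms satisfy every constraint of the query, so the pattern matches.

True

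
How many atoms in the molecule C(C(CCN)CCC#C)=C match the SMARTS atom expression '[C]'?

9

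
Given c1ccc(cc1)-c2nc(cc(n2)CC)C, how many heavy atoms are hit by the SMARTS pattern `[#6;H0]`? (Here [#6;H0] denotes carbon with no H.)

4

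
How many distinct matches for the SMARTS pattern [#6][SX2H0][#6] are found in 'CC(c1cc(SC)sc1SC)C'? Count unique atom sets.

[#6][SX2H0][#6] is the SMARTS for a thioether: an aliphatic sulfur bridging two carbons with no H on the sulfur.
The molecule carries 2 separate instances of a methylthio ether (-SCH3) meeting every constraint; each maps to a distinct set of atoms, giving 2 matches.

2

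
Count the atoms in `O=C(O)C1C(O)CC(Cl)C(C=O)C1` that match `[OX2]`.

Check the 13 heavy atoms by environment: 6× C (X4) → no; 2× C (X3) → no; 2× O (X1) → no; 2× O (X2) → match; 1× Cl (X1) → no.
That gives 2 matching atoms.

2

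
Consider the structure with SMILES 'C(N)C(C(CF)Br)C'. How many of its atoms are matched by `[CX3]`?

0

The query [CX3] means: C with X3: aliphatic carbon with exactly 3 total connections.
Check the 8 heavy atoms by environment: 5× C (X4) → no; 1× Br (X1) → no; 1× N (X3) → no; 1× F (X1) → no.
No environment satisfies the query, so 0 matching atoms.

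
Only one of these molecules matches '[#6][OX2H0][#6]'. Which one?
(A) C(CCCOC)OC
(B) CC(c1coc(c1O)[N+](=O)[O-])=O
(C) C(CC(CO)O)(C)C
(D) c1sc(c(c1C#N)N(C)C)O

A

[#6][OX2H0][#6] describes an aliphatic oxygen bridging two carbons with no H on the oxygen (an ether).
(A) contains a methoxy ether (-OCH3), which satisfies every atom and bond constraint.
(B) has a hydroxyl group (-OH) but the oxygen has H1, not H0 bridging two carbons.
(C) has a hydroxyl group (-OH) but the oxygen has H1, not H0 bridging two carbons.
(D) has a hydroxyl group (-OH) but the oxygen has H1, not H0 bridging two carbons.
So the answer is (A).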